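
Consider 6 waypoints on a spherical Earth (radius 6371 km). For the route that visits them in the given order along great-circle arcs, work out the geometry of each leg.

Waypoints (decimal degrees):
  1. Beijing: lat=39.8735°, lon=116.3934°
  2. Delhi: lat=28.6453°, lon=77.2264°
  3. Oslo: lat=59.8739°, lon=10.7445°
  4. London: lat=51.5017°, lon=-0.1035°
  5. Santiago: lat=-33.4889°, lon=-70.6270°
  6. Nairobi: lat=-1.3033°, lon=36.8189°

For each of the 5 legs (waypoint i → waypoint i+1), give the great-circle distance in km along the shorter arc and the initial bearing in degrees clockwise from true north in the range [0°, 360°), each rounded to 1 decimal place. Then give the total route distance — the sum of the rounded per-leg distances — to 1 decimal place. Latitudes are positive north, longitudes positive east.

Leg 1: φ1=0.6959239, φ2=0.4999548, Δφ=-0.1959691, Δλ=-0.6835931 rad; a=sin²(Δφ/2)+cosφ1·cosφ2·sin²(Δλ/2)=0.0852382926; c=2·atan2(√a, √(1-a))=0.592542558; dist=6371·c=3775.089 ≈ 3775.1 km; running total=3775.1 km
Leg 1 bearing: y=sinΔλ·cosφ2=-0.55427979, x=cosφ1·sinφ2-sinφ1·cosφ2·cosΔλ=-0.06829946; θ=atan2(y, x)=-97.0247° <0 so +360° → 262.9753° ≈ 263.0°
Leg 2: φ1=0.4999548, φ2=1.0449967, Δφ=0.5450419, Δλ=-1.1603280 rad; a=sin²(Δφ/2)+cosφ1·cosφ2·sin²(Δλ/2)=0.2048010453; c=2·atan2(√a, √(1-a))=0.939244571; dist=6371·c=5983.927 ≈ 5983.9 km; running total=9759.0 km
Leg 2 bearing: y=sinΔλ·cosφ2=-0.46021360, x=cosφ1·sinφ2-sinφ1·cosφ2·cosΔλ=0.66304883; θ=atan2(y, x)=-34.7640° <0 so +360° → 325.2360° ≈ 325.2°
Leg 3: φ1=1.0449967, φ2=0.8988742, Δφ=-0.1461225, Δλ=-0.1893333 rad; a=sin²(Δφ/2)+cosφ1·cosφ2·sin²(Δλ/2)=0.0081200382; c=2·atan2(√a, √(1-a))=0.180467307; dist=6371·c=1149.757 ≈ 1149.8 km; running total=10908.8 km
Leg 3 bearing: y=sinΔλ·cosφ2=-0.11715548, x=cosφ1·sinφ2-sinφ1·cosφ2·cosΔλ=-0.13598164; θ=atan2(y, x)=-139.2533° <0 so +360° → 220.7467° ≈ 220.7°
Leg 4: φ1=0.8988742, φ2=-0.5844916, Δφ=-1.4833658, Δλ=-1.2308673 rad; a=sin²(Δφ/2)+cosφ1·cosφ2·sin²(Δλ/2)=0.6293689671; c=2·atan2(√a, √(1-a))=1.832511743; dist=6371·c=11674.932 ≈ 11674.9 km; running total=22583.7 km
Leg 4 bearing: y=sinΔλ·cosφ2=-0.78627027, x=cosφ1·sinφ2-sinφ1·cosφ2·cosΔλ=-0.56110047; θ=atan2(y, x)=-125.5125° <0 so +360° → 234.4875° ≈ 234.5°
Leg 5: φ1=-0.5844916, φ2=-0.0227469, Δφ=0.5617447, Δλ=1.8752847 rad; a=sin²(Δφ/2)+cosφ1·cosφ2·sin²(Δλ/2)=0.6187102715; c=2·atan2(√a, √(1-a))=1.810505930; dist=6371·c=11534.733 ≈ 11534.7 km; running total=34118.4 km
Leg 5 bearing: y=sinΔλ·cosφ2=0.95375366, x=cosφ1·sinφ2-sinφ1·cosφ2·cosΔλ=-0.18435141; θ=atan2(y, x)=100.9398° ≈ 100.9°

Leg 1: dist=3775.1 km, bearing=263.0°
Leg 2: dist=5983.9 km, bearing=325.2°
Leg 3: dist=1149.8 km, bearing=220.7°
Leg 4: dist=11674.9 km, bearing=234.5°
Leg 5: dist=11534.7 km, bearing=100.9°
Total: 34118.4 km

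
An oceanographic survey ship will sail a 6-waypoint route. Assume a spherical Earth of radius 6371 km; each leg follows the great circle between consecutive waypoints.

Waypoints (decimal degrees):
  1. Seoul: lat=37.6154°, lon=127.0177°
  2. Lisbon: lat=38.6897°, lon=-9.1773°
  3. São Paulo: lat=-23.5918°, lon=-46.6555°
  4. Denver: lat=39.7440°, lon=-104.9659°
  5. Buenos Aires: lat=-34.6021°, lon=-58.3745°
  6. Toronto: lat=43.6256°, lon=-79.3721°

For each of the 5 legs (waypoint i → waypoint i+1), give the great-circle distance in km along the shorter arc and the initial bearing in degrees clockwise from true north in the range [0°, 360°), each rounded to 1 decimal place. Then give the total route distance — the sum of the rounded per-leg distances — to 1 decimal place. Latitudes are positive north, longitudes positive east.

Leg 1: φ1=0.6565126, φ2=0.6752627, Δφ=0.0187501, Δλ=-2.3770512 rad; a=sin²(Δφ/2)+cosφ1·cosφ2·sin²(Δλ/2)=0.5323410112; c=2·atan2(√a, √(1-a))=1.635523537; dist=6371·c=10419.920 ≈ 10419.9 km; running total=10419.9 km
Leg 1 bearing: y=sinΔλ·cosφ2=-0.54029653, x=cosφ1·sinφ2-sinφ1·cosφ2·cosΔλ=0.83898504; θ=atan2(y, x)=-32.7811° <0 so +360° → 327.2189° ≈ 327.2°
Leg 2: φ1=0.6752627, φ2=-0.4117546, Δφ=-1.0870172, Δλ=-0.6541180 rad; a=sin²(Δφ/2)+cosφ1·cosφ2·sin²(Δλ/2)=0.3412609275; c=2·atan2(√a, √(1-a))=1.247727467; dist=6371·c=7949.272 ≈ 7949.3 km; running total=18369.2 km
Leg 2 bearing: y=sinΔλ·cosφ2=-0.55760449, x=cosφ1·sinφ2-sinφ1·cosφ2·cosΔλ=-0.76699730; θ=atan2(y, x)=-143.9830° <0 so +360° → 216.0170° ≈ 216.0°
Leg 3: φ1=-0.4117546, φ2=0.6936637, Δφ=1.1054182, Δλ=-1.0177085 rad; a=sin²(Δφ/2)+cosφ1·cosφ2·sin²(Δλ/2)=0.4428606959; c=2·atan2(√a, √(1-a))=1.456267506; dist=6371·c=9277.880 ≈ 9277.9 km; running total=27647.1 km
Leg 3 bearing: y=sinΔλ·cosφ2=-0.65426947, x=cosφ1·sinφ2-sinφ1·cosφ2·cosΔλ=0.74757733; θ=atan2(y, x)=-41.1920° <0 so +360° → 318.8080° ≈ 318.8°
Leg 4: φ1=0.6936637, φ2=-0.6039206, Δφ=-1.2975842, Δλ=0.8131733 rad; a=sin²(Δφ/2)+cosφ1·cosφ2·sin²(Δλ/2)=0.4640738813; c=2·atan2(√a, √(1-a))=1.498882120; dist=6371·c=9549.378 ≈ 9549.4 km; running total=37196.5 km
Leg 4 bearing: y=sinΔλ·cosφ2=0.59797002, x=cosφ1·sinφ2-sinφ1·cosφ2·cosΔλ=-0.79829137; θ=atan2(y, x)=143.1645° ≈ 143.2°
Leg 5: φ1=-0.6039206, φ2=0.7614104, Δφ=1.3653309, Δλ=-0.3664773 rad; a=sin²(Δφ/2)+cosφ1·cosφ2·sin²(Δλ/2)=0.4177713034; c=2·atan2(√a, √(1-a))=1.405588438; dist=6371·c=8955.004 ≈ 8955.0 km; running total=46151.5 km
Leg 5 bearing: y=sinΔλ·cosφ2=-0.25938123, x=cosφ1·sinφ2-sinφ1·cosφ2·cosΔλ=0.95166966; θ=atan2(y, x)=-15.2459° <0 so +360° → 344.7541° ≈ 344.8°

Leg 1: dist=10419.9 km, bearing=327.2°
Leg 2: dist=7949.3 km, bearing=216.0°
Leg 3: dist=9277.9 km, bearing=318.8°
Leg 4: dist=9549.4 km, bearing=143.2°
Leg 5: dist=8955.0 km, bearing=344.8°
Total: 46151.5 km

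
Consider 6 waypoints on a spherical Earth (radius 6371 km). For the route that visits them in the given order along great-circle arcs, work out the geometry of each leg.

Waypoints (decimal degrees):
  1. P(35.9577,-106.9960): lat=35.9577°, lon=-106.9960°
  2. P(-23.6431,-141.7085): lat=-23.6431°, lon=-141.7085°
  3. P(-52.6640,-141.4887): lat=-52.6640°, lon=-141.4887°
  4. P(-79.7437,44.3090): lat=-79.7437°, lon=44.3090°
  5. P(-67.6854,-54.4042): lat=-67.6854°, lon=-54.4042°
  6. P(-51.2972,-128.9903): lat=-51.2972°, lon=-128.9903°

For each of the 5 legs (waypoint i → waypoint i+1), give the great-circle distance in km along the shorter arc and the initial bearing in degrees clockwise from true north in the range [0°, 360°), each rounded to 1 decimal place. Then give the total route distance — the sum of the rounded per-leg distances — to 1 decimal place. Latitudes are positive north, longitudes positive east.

Leg 1: φ1=0.6275803, φ2=-0.4126499, Δφ=-1.0402302, Δλ=-0.6058474 rad; a=sin²(Δφ/2)+cosφ1·cosφ2·sin²(Δλ/2)=0.3129758673; c=2·atan2(√a, √(1-a))=1.187425994; dist=6371·c=7565.091 ≈ 7565.1 km; running total=7565.1 km
Leg 1 bearing: y=sinΔλ·cosφ2=-0.52165924, x=cosφ1·sinφ2-sinφ1·cosφ2·cosΔλ=-0.76678519; θ=atan2(y, x)=-145.7718° <0 so +360° → 214.2282° ≈ 214.2°
Leg 2: φ1=-0.4126499, φ2=-0.9191602, Δφ=-0.5065103, Δλ=0.0038362 rad; a=sin²(Δφ/2)+cosφ1·cosφ2·sin²(Δλ/2)=0.0627806425; c=2·atan2(√a, √(1-a))=0.506518684; dist=6371·c=3227.031 ≈ 3227.0 km; running total=10792.1 km
Leg 2 bearing: y=sinΔλ·cosφ2=0.00232662, x=cosφ1·sinφ2-sinφ1·cosφ2·cosΔλ=-0.48513042; θ=atan2(y, x)=179.7252° ≈ 179.7°
Leg 3: φ1=-0.9191602, φ2=-1.3917901, Δφ=-0.4726299, Δλ=3.2427816 rad; a=sin²(Δφ/2)+cosφ1·cosφ2·sin²(Δλ/2)=0.1625230010; c=2·atan2(√a, √(1-a))=0.829893972; dist=6371·c=5287.254 ≈ 5287.3 km; running total=16079.4 km
Leg 3 bearing: y=sinΔλ·cosφ2=-0.01798614, x=cosφ1·sinφ2-sinφ1·cosφ2·cosΔλ=-0.73764056; θ=atan2(y, x)=-178.6032° <0 so +360° → 181.3968° ≈ 181.4°
Leg 4: φ1=-1.3917901, φ2=-1.1813331, Δφ=0.2104570, Δλ=-1.7228704 rad; a=sin²(Δφ/2)+cosφ1·cosφ2·sin²(Δλ/2)=0.0499553111; c=2·atan2(√a, √(1-a))=0.450821722; dist=6371·c=2872.185 ≈ 2872.2 km; running total=18951.6 km
Leg 4 bearing: y=sinΔλ·cosφ2=-0.37530989, x=cosφ1·sinφ2-sinφ1·cosφ2·cosΔλ=-0.22131787; θ=atan2(y, x)=-120.5276° <0 so +360° → 239.4724° ≈ 239.5°
Leg 5: φ1=-1.1813331, φ2=-0.8953050, Δφ=0.2860280, Δλ=-1.3017730 rad; a=sin²(Δφ/2)+cosφ1·cosφ2·sin²(Δλ/2)=0.1074698366; c=2·atan2(√a, √(1-a))=0.668002813; dist=6371·c=4255.846 ≈ 4255.8 km; running total=23207.4 km
Leg 5 bearing: y=sinΔλ·cosφ2=-0.60279004, x=cosφ1·sinφ2-sinφ1·cosφ2·cosΔλ=-0.14256385; θ=atan2(y, x)=-103.3063° <0 so +360° → 256.6937° ≈ 256.7°

Leg 1: dist=7565.1 km, bearing=214.2°
Leg 2: dist=3227.0 km, bearing=179.7°
Leg 3: dist=5287.3 km, bearing=181.4°
Leg 4: dist=2872.2 km, bearing=239.5°
Leg 5: dist=4255.8 km, bearing=256.7°
Total: 23207.4 km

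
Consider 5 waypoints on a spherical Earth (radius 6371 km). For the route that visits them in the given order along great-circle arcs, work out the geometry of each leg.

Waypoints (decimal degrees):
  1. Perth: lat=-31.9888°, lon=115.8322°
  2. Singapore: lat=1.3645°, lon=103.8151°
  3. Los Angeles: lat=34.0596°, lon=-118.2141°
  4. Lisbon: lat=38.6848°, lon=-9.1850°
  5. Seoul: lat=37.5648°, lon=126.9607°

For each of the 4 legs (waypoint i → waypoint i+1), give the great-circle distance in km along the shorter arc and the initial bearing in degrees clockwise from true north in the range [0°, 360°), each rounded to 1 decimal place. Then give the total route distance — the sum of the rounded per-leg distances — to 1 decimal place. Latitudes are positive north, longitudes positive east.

Leg 1: φ1=-0.5583099, φ2=0.0238150, Δφ=0.5821249, Δλ=-0.2097380 rad; a=sin²(Δφ/2)+cosφ1·cosφ2·sin²(Δλ/2)=0.0916426394; c=2·atan2(√a, √(1-a))=0.615101778; dist=6371·c=3918.813 ≈ 3918.8 km; running total=3918.8 km
Leg 1 bearing: y=sinΔλ·cosφ2=-0.20814457, x=cosφ1·sinφ2-sinφ1·cosφ2·cosΔλ=0.53819411; θ=atan2(y, x)=-21.1438° <0 so +360° → 338.8562° ≈ 338.9°
Leg 2: φ1=0.0238150, φ2=0.5944522, Δφ=0.5706371, Δλ=-3.8751406 rad; a=sin²(Δφ/2)+cosφ1·cosφ2·sin²(Δλ/2)=0.8009344115; c=2·atan2(√a, √(1-a))=2.216635517; dist=6371·c=14122.185 ≈ 14122.2 km; running total=18041.0 km
Leg 2 bearing: y=sinΔλ·cosφ2=0.55465858, x=cosφ1·sinφ2-sinφ1·cosφ2·cosΔλ=0.57455006; θ=atan2(y, x)=43.9908° ≈ 44.0°
Leg 3: φ1=0.5944522, φ2=0.6751771, Δφ=0.0807250, Δλ=1.9029168 rad; a=sin²(Δφ/2)+cosφ1·cosφ2·sin²(Δλ/2)=0.4303988214; c=2·atan2(√a, √(1-a))=1.431140443; dist=6371·c=9117.796 ≈ 9117.8 km; running total=27158.8 km
Leg 3 bearing: y=sinΔλ·cosφ2=0.73793909, x=cosφ1·sinφ2-sinφ1·cosφ2·cosΔλ=0.66035491; θ=atan2(y, x)=48.1758° ≈ 48.2°
Leg 4: φ1=0.6751771, φ2=0.6556294, Δφ=-0.0195477, Δλ=2.3761907 rad; a=sin²(Δφ/2)+cosφ1·cosφ2·sin²(Δλ/2)=0.5325627582; c=2·atan2(√a, √(1-a))=1.635967968; dist=6371·c=10422.752 ≈ 10422.8 km; running total=37581.6 km
Leg 4 bearing: y=sinΔλ·cosφ2=0.54917917, x=cosφ1·sinφ2-sinφ1·cosφ2·cosΔλ=0.83316320; θ=atan2(y, x)=33.3909° ≈ 33.4°

Leg 1: dist=3918.8 km, bearing=338.9°
Leg 2: dist=14122.2 km, bearing=44.0°
Leg 3: dist=9117.8 km, bearing=48.2°
Leg 4: dist=10422.8 km, bearing=33.4°
Total: 37581.6 km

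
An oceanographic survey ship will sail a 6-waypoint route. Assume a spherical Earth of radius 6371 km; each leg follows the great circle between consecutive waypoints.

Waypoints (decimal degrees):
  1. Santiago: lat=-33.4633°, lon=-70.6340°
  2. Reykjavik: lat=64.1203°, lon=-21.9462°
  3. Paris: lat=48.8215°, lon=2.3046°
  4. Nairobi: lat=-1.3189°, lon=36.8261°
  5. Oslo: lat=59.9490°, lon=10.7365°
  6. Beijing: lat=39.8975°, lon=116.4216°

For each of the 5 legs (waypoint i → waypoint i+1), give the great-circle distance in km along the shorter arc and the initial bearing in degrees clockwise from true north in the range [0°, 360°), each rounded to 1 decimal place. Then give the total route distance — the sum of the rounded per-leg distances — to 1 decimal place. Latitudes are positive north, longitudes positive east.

Leg 1: dist=11655.0 km, bearing=19.8°
Leg 2: dist=2233.0 km, bearing=128.0°
Leg 3: dist=6486.2 km, bearing=138.3°
Leg 4: dist=7177.8 km, bearing=345.9°
Leg 5: dist=7024.3 km, bearing=55.9°
Total: 34576.3 km

Leg 1: φ1=-0.5840448, φ2=1.1191104, Δφ=1.7031551, Δλ=0.8497624 rad; a=sin²(Δφ/2)+cosφ1·cosφ2·sin²(Δλ/2)=0.6278592216; c=2·atan2(√a, √(1-a))=1.829387109; dist=6371·c=11655.025 ≈ 11655.0 km; running total=11655.0 km
Leg 1 bearing: y=sinΔλ·cosφ2=0.32785271, x=cosφ1·sinφ2-sinφ1·cosφ2·cosΔλ=0.90946175; θ=atan2(y, x)=19.8238° ≈ 19.8°
Leg 2: φ1=1.1191104, φ2=0.8520959, Δφ=-0.2670144, Δλ=0.4232563 rad; a=sin²(Δφ/2)+cosφ1·cosφ2·sin²(Δλ/2)=0.0303984191; c=2·atan2(√a, √(1-a))=0.350494131; dist=6371·c=2232.998 ≈ 2233.0 km; running total=13888.0 km
Leg 2 bearing: y=sinΔλ·cosφ2=0.27042858, x=cosφ1·sinφ2-sinφ1·cosφ2·cosΔλ=-0.21157931; θ=atan2(y, x)=128.0391° ≈ 128.0°
Leg 3: φ1=0.8520959, φ2=-0.0230191, Δφ=-0.8751151, Δλ=0.6025138 rad; a=sin²(Δφ/2)+cosφ1·cosφ2·sin²(Δλ/2)=0.2374986448; c=2·atan2(√a, √(1-a))=1.018078029; dist=6371·c=6486.175 ≈ 6486.2 km; running total=20374.2 km
Leg 3 bearing: y=sinΔλ·cosφ2=0.56656531, x=cosφ1·sinφ2-sinφ1·cosφ2·cosΔλ=-0.63511881; θ=atan2(y, x)=138.2651° ≈ 138.3°
Leg 4: φ1=-0.0230191, φ2=1.0463074, Δφ=1.0693266, Δλ=-0.4553494 rad; a=sin²(Δφ/2)+cosφ1·cosφ2·sin²(Δλ/2)=0.2851482277; c=2·atan2(√a, √(1-a))=1.126631887; dist=6371·c=7177.772 ≈ 7177.8 km; running total=27552.0 km
Leg 4 bearing: y=sinΔλ·cosφ2=-0.22022700, x=cosφ1·sinφ2-sinφ1·cosφ2·cosΔλ=0.87570254; θ=atan2(y, x)=-14.1164° <0 so +360° → 345.8836° ≈ 345.9°
Leg 5: φ1=1.0463074, φ2=0.6963427, Δφ=-0.3499647, Δλ=1.8445530 rad; a=sin²(Δφ/2)+cosφ1·cosφ2·sin²(Δλ/2)=0.2743341057; c=2·atan2(√a, √(1-a))=1.102539109; dist=6371·c=7024.277 ≈ 7024.3 km; running total=34576.3 km
Leg 5 bearing: y=sinΔλ·cosφ2=0.73862447, x=cosφ1·sinφ2-sinφ1·cosφ2·cosΔλ=0.50073298; θ=atan2(y, x)=55.8656° ≈ 55.9°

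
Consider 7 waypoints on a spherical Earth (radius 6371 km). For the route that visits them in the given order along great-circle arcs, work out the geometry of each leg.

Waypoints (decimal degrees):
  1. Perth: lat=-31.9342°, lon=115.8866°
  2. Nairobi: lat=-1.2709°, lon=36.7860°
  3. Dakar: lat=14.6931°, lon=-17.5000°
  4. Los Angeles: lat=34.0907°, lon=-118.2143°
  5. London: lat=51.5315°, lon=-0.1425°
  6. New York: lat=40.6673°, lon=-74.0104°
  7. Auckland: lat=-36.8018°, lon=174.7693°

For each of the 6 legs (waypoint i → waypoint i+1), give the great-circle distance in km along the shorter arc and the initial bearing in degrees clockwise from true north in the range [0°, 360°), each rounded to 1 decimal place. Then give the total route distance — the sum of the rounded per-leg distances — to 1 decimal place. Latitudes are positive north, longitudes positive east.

Leg 1: φ1=-0.5573569, φ2=-0.0221814, Δφ=0.5351755, Δλ=-1.3805659 rad; a=sin²(Δφ/2)+cosφ1·cosφ2·sin²(Δλ/2)=0.4139197128; c=2·atan2(√a, √(1-a))=1.397773753; dist=6371·c=8905.217 ≈ 8905.2 km; running total=8905.2 km
Leg 1 bearing: y=sinΔλ·cosφ2=-0.98171913, x=cosφ1·sinφ2-sinφ1·cosφ2·cosΔλ=0.08116822; θ=atan2(y, x)=-85.2736° <0 so +360° → 274.7264° ≈ 274.7°
Leg 2: φ1=-0.0221814, φ2=0.2564430, Δφ=0.2786244, Δλ=-0.9474694 rad; a=sin²(Δφ/2)+cosφ1·cosφ2·sin²(Δλ/2)=0.2205571062; c=2·atan2(√a, √(1-a))=0.977754784; dist=6371·c=6229.276 ≈ 6229.3 km; running total=15134.5 km
Leg 2 bearing: y=sinΔλ·cosφ2=-0.78538907, x=cosφ1·sinφ2-sinφ1·cosφ2·cosΔλ=0.26610276; θ=atan2(y, x)=-71.2828° <0 so +360° → 288.7172° ≈ 288.7°
Leg 3: φ1=0.2564430, φ2=0.5949950, Δφ=0.3385520, Δλ=-1.7577961 rad; a=sin²(Δφ/2)+cosφ1·cosφ2·sin²(Δλ/2)=0.5033805462; c=2·atan2(√a, √(1-a))=1.577557471; dist=6371·c=10050.619 ≈ 10050.6 km; running total=25185.1 km
Leg 3 bearing: y=sinΔλ·cosφ2=-0.81371369, x=cosφ1·sinφ2-sinφ1·cosφ2·cosΔλ=0.58122657; θ=atan2(y, x)=-54.4622° <0 so +360° → 305.5378° ≈ 305.5°
Leg 4: φ1=0.5949950, φ2=0.8993943, Δφ=0.3043994, Δλ=2.0607417 rad; a=sin²(Δφ/2)+cosφ1·cosφ2·sin²(Δλ/2)=0.4017924700; c=2·atan2(√a, √(1-a))=1.373095913; dist=6371·c=8747.994 ≈ 8748.0 km; running total=33933.1 km
Leg 4 bearing: y=sinΔλ·cosφ2=0.54890141, x=cosφ1·sinφ2-sinφ1·cosφ2·cosΔλ=0.81248284; θ=atan2(y, x)=34.0424° ≈ 34.0°
Leg 5: φ1=0.8993943, φ2=0.7097783, Δφ=-0.1896161, Δλ=-1.2892381 rad; a=sin²(Δφ/2)+cosφ1·cosφ2·sin²(Δλ/2)=0.1793359890; c=2·atan2(√a, √(1-a))=0.874568463; dist=6371·c=5571.876 ≈ 5571.9 km; running total=39505.0 km
Leg 5 bearing: y=sinΔλ·cosφ2=-0.72863916, x=cosφ1·sinφ2-sinφ1·cosφ2·cosΔλ=0.24038167; θ=atan2(y, x)=-71.7420° <0 so +360° → 288.2580° ≈ 288.3°
Leg 6: φ1=0.7097783, φ2=-0.6423126, Δφ=-1.3520909, Δλ=4.3420249 rad; a=sin²(Δφ/2)+cosφ1·cosφ2·sin²(Δλ/2)=0.8051055823; c=2·atan2(√a, √(1-a))=2.227123432; dist=6371·c=14189.003 ≈ 14189.0 km; running total=53694.0 km
Leg 6 bearing: y=sinΔλ·cosφ2=-0.74642073, x=cosφ1·sinφ2-sinφ1·cosφ2·cosΔλ=-0.26551540; θ=atan2(y, x)=-109.5814° <0 so +360° → 250.4186° ≈ 250.4°

Leg 1: dist=8905.2 km, bearing=274.7°
Leg 2: dist=6229.3 km, bearing=288.7°
Leg 3: dist=10050.6 km, bearing=305.5°
Leg 4: dist=8748.0 km, bearing=34.0°
Leg 5: dist=5571.9 km, bearing=288.3°
Leg 6: dist=14189.0 km, bearing=250.4°
Total: 53694.0 km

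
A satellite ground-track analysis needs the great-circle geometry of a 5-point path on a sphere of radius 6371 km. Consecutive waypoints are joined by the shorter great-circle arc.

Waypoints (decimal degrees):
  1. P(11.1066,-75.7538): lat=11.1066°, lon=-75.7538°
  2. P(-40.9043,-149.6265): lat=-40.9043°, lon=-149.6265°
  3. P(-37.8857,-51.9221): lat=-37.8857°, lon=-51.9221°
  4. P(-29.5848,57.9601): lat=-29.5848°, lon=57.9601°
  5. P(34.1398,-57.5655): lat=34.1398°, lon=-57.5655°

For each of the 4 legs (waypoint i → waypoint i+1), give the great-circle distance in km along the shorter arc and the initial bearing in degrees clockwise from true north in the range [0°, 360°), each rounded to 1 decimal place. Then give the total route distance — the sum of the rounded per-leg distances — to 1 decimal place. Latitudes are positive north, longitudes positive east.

Leg 1: dist=9498.1 km, bearing=226.8°
Leg 2: dist=7918.0 km, bearing=124.3°
Leg 3: dist=9562.7 km, bearing=124.9°
Leg 4: dist=14006.2 km, bearing=292.7°
Total: 40985.0 km

Leg 1: φ1=0.1938467, φ2=-0.7139147, Δφ=-0.9077615, Δλ=-1.2893218 rad; a=sin²(Δφ/2)+cosφ1·cosφ2·sin²(Δλ/2)=0.4600637205; c=2·atan2(√a, √(1-a))=1.490838597; dist=6371·c=9498.133 ≈ 9498.1 km; running total=9498.1 km
Leg 1 bearing: y=sinΔλ·cosφ2=-0.72606109, x=cosφ1·sinφ2-sinφ1·cosφ2·cosΔλ=-0.68297559; θ=atan2(y, x)=-133.2486° <0 so +360° → 226.7514° ≈ 226.8°
Leg 2: φ1=-0.7139147, φ2=-0.6612302, Δφ=0.0526845, Δλ=1.7052635 rad; a=sin²(Δφ/2)+cosφ1·cosφ2·sin²(Δλ/2)=0.3389329483; c=2·atan2(√a, √(1-a))=1.242813432; dist=6371·c=7917.964 ≈ 7918.0 km; running total=17416.1 km
Leg 2 bearing: y=sinΔλ·cosφ2=0.78211286, x=cosφ1·sinφ2-sinφ1·cosφ2·cosΔλ=-0.53341269; θ=atan2(y, x)=124.2946° ≈ 124.3°
Leg 3: φ1=-0.6612302, φ2=-0.5163522, Δφ=0.1448780, Δλ=1.9178062 rad; a=sin²(Δφ/2)+cosφ1·cosφ2·sin²(Δλ/2)=0.4651169031; c=2·atan2(√a, √(1-a))=1.500973413; dist=6371·c=9562.702 ≈ 9562.7 km; running total=26978.8 km
Leg 3 bearing: y=sinΔλ·cosφ2=0.81779086, x=cosφ1·sinφ2-sinφ1·cosφ2·cosΔλ=-0.57127120; θ=atan2(y, x)=124.9364° ≈ 124.9°
Leg 4: φ1=-0.5163522, φ2=0.5958519, Δφ=1.1122041, Δλ=-2.0163021 rad; a=sin²(Δφ/2)+cosφ1·cosφ2·sin²(Δλ/2)=0.7936171197; c=2·atan2(√a, √(1-a))=2.198433936; dist=6371·c=14006.223 ≈ 14006.2 km; running total=40985.0 km
Leg 4 bearing: y=sinΔλ·cosφ2=-0.74688411, x=cosφ1·sinφ2-sinφ1·cosφ2·cosΔλ=0.31196166; θ=atan2(y, x)=-67.3305° <0 so +360° → 292.6695° ≈ 292.7°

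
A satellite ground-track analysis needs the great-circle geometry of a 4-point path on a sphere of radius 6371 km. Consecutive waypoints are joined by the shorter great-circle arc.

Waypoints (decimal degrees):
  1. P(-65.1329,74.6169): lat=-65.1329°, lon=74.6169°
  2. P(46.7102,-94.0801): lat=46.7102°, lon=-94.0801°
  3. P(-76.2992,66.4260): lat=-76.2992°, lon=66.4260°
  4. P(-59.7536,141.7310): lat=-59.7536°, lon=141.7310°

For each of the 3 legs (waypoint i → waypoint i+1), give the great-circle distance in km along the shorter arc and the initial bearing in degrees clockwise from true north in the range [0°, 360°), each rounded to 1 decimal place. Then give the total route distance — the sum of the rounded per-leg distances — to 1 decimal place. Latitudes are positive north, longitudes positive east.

Leg 1: φ1=-1.1367836, φ2=0.8152468, Δφ=1.9520303, Δλ=-2.9443181 rad; a=sin²(Δφ/2)+cosφ1·cosφ2·sin²(Δλ/2)=0.9715791533; c=2·atan2(√a, √(1-a))=2.802805097; dist=6371·c=17856.671 ≈ 17856.7 km; running total=17856.7 km
Leg 1 bearing: y=sinΔλ·cosφ2=-0.13439328, x=cosφ1·sinφ2-sinφ1·cosφ2·cosΔλ=-0.30395864; θ=atan2(y, x)=-156.1477° <0 so +360° → 203.8523° ≈ 203.9°
Leg 2: φ1=0.8152468, φ2=-1.3316723, Δφ=-2.1469190, Δλ=2.8013599 rad; a=sin²(Δφ/2)+cosφ1·cosφ2·sin²(Δλ/2)=0.9301400581; c=2·atan2(√a, √(1-a))=2.606615184; dist=6371·c=16606.745 ≈ 16606.7 km; running total=34463.4 km
Leg 2 bearing: y=sinΔλ·cosφ2=0.07903896, x=cosφ1·sinφ2-sinφ1·cosφ2·cosΔλ=-0.50365759; θ=atan2(y, x)=171.0813° ≈ 171.1°
Leg 3: φ1=-1.3316723, φ2=-1.0428971, Δφ=0.2887752, Δλ=1.3143202 rad; a=sin²(Δφ/2)+cosφ1·cosφ2·sin²(Δλ/2)=0.0652242425; c=2·atan2(√a, √(1-a))=0.516502888; dist=6371·c=3290.640 ≈ 3290.6 km; running total=37754.0 km
Leg 3 bearing: y=sinΔλ·cosφ2=0.48724297, x=cosφ1·sinφ2-sinφ1·cosφ2·cosΔλ=-0.08046394; θ=atan2(y, x)=99.3773° ≈ 99.4°

Leg 1: dist=17856.7 km, bearing=203.9°
Leg 2: dist=16606.7 km, bearing=171.1°
Leg 3: dist=3290.6 km, bearing=99.4°
Total: 37754.0 km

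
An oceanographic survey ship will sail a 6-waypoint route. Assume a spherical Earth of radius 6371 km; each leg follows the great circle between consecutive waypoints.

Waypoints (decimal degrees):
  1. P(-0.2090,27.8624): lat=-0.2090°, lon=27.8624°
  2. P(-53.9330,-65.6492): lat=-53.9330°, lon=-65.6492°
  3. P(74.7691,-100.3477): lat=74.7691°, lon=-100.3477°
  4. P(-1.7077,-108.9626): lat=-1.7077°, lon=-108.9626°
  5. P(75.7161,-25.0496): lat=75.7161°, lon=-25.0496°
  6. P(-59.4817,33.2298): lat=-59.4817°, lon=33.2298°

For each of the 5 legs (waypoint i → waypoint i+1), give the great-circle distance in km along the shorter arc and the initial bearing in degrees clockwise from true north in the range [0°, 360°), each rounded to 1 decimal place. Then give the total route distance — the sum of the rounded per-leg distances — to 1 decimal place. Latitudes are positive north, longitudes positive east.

Leg 1: dist=10218.5 km, bearing=216.0°
Leg 2: dist=14538.9 km, bearing=348.6°
Leg 3: dist=8523.2 km, bearing=188.9°
Leg 4: dist=10024.9 km, bearing=14.2°
Leg 5: dist=15596.3 km, bearing=137.5°
Total: 58901.8 km

Leg 1: φ1=-0.0036477, φ2=-0.9413084, Δφ=-0.9376607, Δλ=-1.6320853 rad; a=sin²(Δφ/2)+cosφ1·cosφ2·sin²(Δλ/2)=0.5165556626; c=2·atan2(√a, √(1-a))=1.603913705; dist=6371·c=10218.534 ≈ 10218.5 km; running total=10218.5 km
Leg 1 bearing: y=sinΔλ·cosφ2=-0.58762550, x=cosφ1·sinφ2-sinφ1·cosφ2·cosΔλ=-0.80845526; θ=atan2(y, x)=-143.9885° <0 so +360° → 216.0115° ≈ 216.0°
Leg 2: φ1=-0.9413084, φ2=1.3049670, Δφ=2.2462754, Δλ=-0.6056031 rad; a=sin²(Δφ/2)+cosφ1·cosφ2·sin²(Δλ/2)=0.8263885453; c=2·atan2(√a, √(1-a))=2.282040884; dist=6371·c=14538.882 ≈ 14538.9 km; running total=24757.4 km
Leg 2 bearing: y=sinΔλ·cosφ2=-0.14954953, x=cosφ1·sinφ2-sinφ1·cosφ2·cosΔλ=0.74264191; θ=atan2(y, x)=-11.3857° <0 so +360° → 348.6143° ≈ 348.6°
Leg 3: φ1=1.3049670, φ2=-0.0298050, Δφ=-1.3347720, Δλ=-0.1503584 rad; a=sin²(Δφ/2)+cosφ1·cosφ2·sin²(Δλ/2)=0.3845618208; c=2·atan2(√a, √(1-a))=1.337818048; dist=6371·c=8523.239 ≈ 8523.2 km; running total=33280.6 km
Leg 3 bearing: y=sinΔλ·cosφ2=-0.14972594, x=cosφ1·sinφ2-sinφ1·cosφ2·cosΔλ=-0.96139391; θ=atan2(y, x)=-171.1480° <0 so +360° → 188.8520° ≈ 188.9°
Leg 4: φ1=-0.0298050, φ2=1.3214952, Δφ=1.3513002, Δλ=1.4645581 rad; a=sin²(Δφ/2)+cosφ1·cosφ2·sin²(Δλ/2)=0.5013641961; c=2·atan2(√a, √(1-a))=1.573524722; dist=6371·c=10024.926 ≈ 10024.9 km; running total=43305.5 km
Leg 4 bearing: y=sinΔλ·cosφ2=0.24533567, x=cosφ1·sinφ2-sinφ1·cosφ2·cosΔλ=0.96943435; θ=atan2(y, x)=14.2017° ≈ 14.2°
Leg 5: φ1=1.3214952, φ2=-1.0381515, Δφ=-2.3596468, Δλ=1.0171674 rad; a=sin²(Δφ/2)+cosφ1·cosφ2·sin²(Δλ/2)=0.8844797835; c=2·atan2(√a, √(1-a))=2.448008419; dist=6371·c=15596.262 ≈ 15596.3 km; running total=58901.8 km
Leg 5 bearing: y=sinΔλ·cosφ2=0.43195743, x=cosφ1·sinφ2-sinφ1·cosφ2·cosΔλ=-0.47128968; θ=atan2(y, x)=137.4934° ≈ 137.5°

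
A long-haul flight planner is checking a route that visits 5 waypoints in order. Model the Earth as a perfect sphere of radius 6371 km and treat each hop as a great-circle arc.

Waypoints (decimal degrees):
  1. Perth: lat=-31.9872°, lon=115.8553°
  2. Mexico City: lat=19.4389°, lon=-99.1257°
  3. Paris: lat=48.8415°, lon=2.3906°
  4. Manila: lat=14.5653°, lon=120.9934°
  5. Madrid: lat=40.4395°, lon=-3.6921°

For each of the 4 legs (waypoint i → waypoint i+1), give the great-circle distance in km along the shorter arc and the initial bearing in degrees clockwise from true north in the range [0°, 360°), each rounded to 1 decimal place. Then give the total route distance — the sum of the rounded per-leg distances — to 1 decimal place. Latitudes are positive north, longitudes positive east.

Leg 1: dist=16264.0 km, bearing=103.2°
Leg 2: dist=9198.4 km, bearing=40.6°
Leg 3: dist=10745.8 km, bearing=58.8°
Leg 4: dist=11657.4 km, bearing=319.7°
Total: 47865.6 km

Leg 1: φ1=-0.5582820, φ2=0.3392728, Δφ=0.8975548, Δλ=-3.7521263 rad; a=sin²(Δφ/2)+cosφ1·cosφ2·sin²(Δλ/2)=0.9158098902; c=2·atan2(√a, √(1-a))=2.552814381; dist=6371·c=16263.980 ≈ 16264.0 km; running total=16264.0 km
Leg 1 bearing: y=sinΔλ·cosφ2=0.54062463, x=cosφ1·sinφ2-sinφ1·cosφ2·cosΔλ=-0.12701792; θ=atan2(y, x)=103.2217° ≈ 103.2°
Leg 2: φ1=0.3392728, φ2=0.8524450, Δφ=0.5131722, Δλ=1.7717937 rad; a=sin²(Δφ/2)+cosφ1·cosφ2·sin²(Δλ/2)=0.4366714338; c=2·atan2(√a, √(1-a))=1.443798087; dist=6371·c=9198.438 ≈ 9198.4 km; running total=25462.4 km
Leg 2 bearing: y=sinΔλ·cosφ2=0.64489451, x=cosφ1·sinφ2-sinφ1·cosφ2·cosΔλ=0.75370355; θ=atan2(y, x)=40.5514° ≈ 40.6°
Leg 3: φ1=0.8524450, φ2=0.2542124, Δφ=-0.5982325, Δλ=2.0700094 rad; a=sin²(Δφ/2)+cosφ1·cosφ2·sin²(Δλ/2)=0.5578054240; c=2·atan2(√a, √(1-a))=1.686666276; dist=6371·c=10745.751 ≈ 10745.8 km; running total=36208.2 km
Leg 3 bearing: y=sinΔλ·cosφ2=0.84974341, x=cosφ1·sinφ2-sinφ1·cosφ2·cosΔλ=0.51436394; θ=atan2(y, x)=58.8128° ≈ 58.8°
Leg 4: φ1=0.2542124, φ2=0.7058024, Δφ=0.4515900, Δλ=-2.1761725 rad; a=sin²(Δφ/2)+cosφ1·cosφ2·sin²(Δλ/2)=0.6280362176; c=2·atan2(√a, √(1-a))=1.829753293; dist=6371·c=11657.358 ≈ 11657.4 km; running total=47865.6 km
Leg 4 bearing: y=sinΔλ·cosφ2=-0.62583631, x=cosφ1·sinφ2-sinφ1·cosφ2·cosΔλ=0.73671963; θ=atan2(y, x)=-40.3476° <0 so +360° → 319.6524° ≈ 319.7°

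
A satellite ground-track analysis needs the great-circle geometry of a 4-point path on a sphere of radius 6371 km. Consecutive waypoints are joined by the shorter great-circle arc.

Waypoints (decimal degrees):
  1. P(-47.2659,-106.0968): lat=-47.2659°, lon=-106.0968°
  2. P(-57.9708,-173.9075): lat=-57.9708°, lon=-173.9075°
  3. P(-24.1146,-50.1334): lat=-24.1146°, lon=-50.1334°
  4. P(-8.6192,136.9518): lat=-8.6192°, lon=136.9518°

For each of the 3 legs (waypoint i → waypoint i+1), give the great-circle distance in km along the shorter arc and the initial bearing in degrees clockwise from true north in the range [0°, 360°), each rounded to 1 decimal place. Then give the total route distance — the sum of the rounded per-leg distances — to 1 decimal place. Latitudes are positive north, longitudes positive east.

Leg 1: dist=4520.9 km, bearing=228.9°
Leg 2: dist=9514.8 km, bearing=130.5°
Leg 3: dist=16294.9 km, bearing=192.8°
Total: 30330.6 km

Leg 1: φ1=-0.8249456, φ2=-1.0117813, Δφ=-0.1868358, Δλ=-1.1835200 rad; a=sin²(Δφ/2)+cosφ1·cosφ2·sin²(Δλ/2)=0.1206886005; c=2·atan2(√a, √(1-a))=0.709599616; dist=6371·c=4520.859 ≈ 4520.9 km; running total=4520.9 km
Leg 1 bearing: y=sinΔλ·cosφ2=-0.49107417, x=cosφ1·sinφ2-sinφ1·cosφ2·cosΔλ=-0.42817941; θ=atan2(y, x)=-131.0860° <0 so +360° → 228.9140° ≈ 228.9°
Leg 2: φ1=-1.0117813, φ2=-0.4208792, Δφ=0.5909022, Δλ=2.1602656 rad; a=sin²(Δφ/2)+cosφ1·cosφ2·sin²(Δλ/2)=0.4613660643; c=2·atan2(√a, √(1-a))=1.493451362; dist=6371·c=9514.779 ≈ 9514.8 km; running total=14035.7 km
Leg 2 bearing: y=sinΔλ·cosφ2=0.75869398, x=cosφ1·sinφ2-sinφ1·cosφ2·cosΔλ=-0.64684861; θ=atan2(y, x)=130.4503° ≈ 130.5°
Leg 3: φ1=-0.4208792, φ2=-0.1504334, Δφ=0.2704457, Δλ=3.2652527 rad; a=sin²(Δφ/2)+cosφ1·cosφ2·sin²(Δλ/2)=0.9171504455; c=2·atan2(√a, √(1-a))=2.557659804; dist=6371·c=16294.851 ≈ 16294.9 km; running total=30330.6 km
Leg 3 bearing: y=sinΔλ·cosφ2=-0.12195211, x=cosφ1·sinφ2-sinφ1·cosφ2·cosΔλ=-0.53765203; θ=atan2(y, x)=-167.2202° <0 so +360° → 192.7798° ≈ 192.8°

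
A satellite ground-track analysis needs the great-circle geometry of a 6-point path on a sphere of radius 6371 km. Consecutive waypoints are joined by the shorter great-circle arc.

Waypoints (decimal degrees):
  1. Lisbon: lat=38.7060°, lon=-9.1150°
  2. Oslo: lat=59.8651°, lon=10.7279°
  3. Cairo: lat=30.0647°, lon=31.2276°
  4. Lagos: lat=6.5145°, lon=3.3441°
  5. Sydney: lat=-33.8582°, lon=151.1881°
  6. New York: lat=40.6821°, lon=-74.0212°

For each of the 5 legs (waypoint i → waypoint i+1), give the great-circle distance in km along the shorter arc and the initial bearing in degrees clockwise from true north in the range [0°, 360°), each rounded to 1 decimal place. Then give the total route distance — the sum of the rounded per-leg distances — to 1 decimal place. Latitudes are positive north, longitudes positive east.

Leg 1: dist=2734.1 km, bearing=24.2°
Leg 2: dist=3650.9 km, bearing=146.0°
Leg 3: dist=3917.0 km, bearing=233.7°
Leg 4: dist=15524.5 km, bearing=137.0°
Leg 5: dist=15988.5 km, bearing=65.6°
Total: 41815.0 km

Leg 1: φ1=0.6755471, φ2=1.0448431, Δφ=0.3692960, Δλ=0.3463239 rad; a=sin²(Δφ/2)+cosφ1·cosφ2·sin²(Δλ/2)=0.0453395273; c=2·atan2(√a, √(1-a))=0.429147155; dist=6371·c=2734.097 ≈ 2734.1 km; running total=2734.1 km
Leg 1 bearing: y=sinΔλ·cosφ2=0.17041281, x=cosφ1·sinφ2-sinφ1·cosφ2·cosΔλ=0.37959833; θ=atan2(y, x)=24.1767° ≈ 24.2°
Leg 2: φ1=1.0448431, φ2=0.5247280, Δφ=-0.5201151, Δλ=0.3577873 rad; a=sin²(Δφ/2)+cosφ1·cosφ2·sin²(Δλ/2)=0.0798763740; c=2·atan2(√a, √(1-a))=0.573057252; dist=6371·c=3650.948 ≈ 3650.9 km; running total=6385.0 km
Leg 2 bearing: y=sinΔλ·cosφ2=0.30308632, x=cosφ1·sinφ2-sinφ1·cosφ2·cosΔλ=-0.44958118; θ=atan2(y, x)=146.0140° ≈ 146.0°
Leg 3: φ1=0.5247280, φ2=0.1136995, Δφ=-0.4110285, Δλ=-0.4866589 rad; a=sin²(Δφ/2)+cosφ1·cosφ2·sin²(Δλ/2)=0.0915602485; c=2·atan2(√a, √(1-a))=0.614816157; dist=6371·c=3916.994 ≈ 3917.0 km; running total=10302.0 km
Leg 3 bearing: y=sinΔλ·cosφ2=-0.46465559, x=cosφ1·sinφ2-sinφ1·cosφ2·cosΔλ=-0.34176463; θ=atan2(y, x)=-126.3353° <0 so +360° → 233.6647° ≈ 233.7°
Leg 4: φ1=0.1136995, φ2=-0.5909371, Δφ=-0.7046365, Δλ=2.5803646 rad; a=sin²(Δφ/2)+cosφ1·cosφ2·sin²(Δλ/2)=0.8808525810; c=2·atan2(√a, √(1-a))=2.436737119; dist=6371·c=15524.452 ≈ 15524.5 km; running total=25826.5 km
Leg 4 bearing: y=sinΔλ·cosφ2=0.44197080, x=cosφ1·sinφ2-sinφ1·cosφ2·cosΔλ=-0.47377954; θ=atan2(y, x)=136.9894° ≈ 137.0°
Leg 5: φ1=-0.5909371, φ2=0.7100366, Δφ=1.3009737, Δλ=-3.9306438 rad; a=sin²(Δφ/2)+cosφ1·cosφ2·sin²(Δλ/2)=0.9034201760; c=2·atan2(√a, √(1-a))=2.509580379; dist=6371·c=15988.537 ≈ 15988.5 km; running total=41815.0 km
Leg 5 bearing: y=sinΔλ·cosφ2=0.53818120, x=cosφ1·sinφ2-sinφ1·cosφ2·cosΔλ=0.24365887; θ=atan2(y, x)=65.6416° ≈ 65.6°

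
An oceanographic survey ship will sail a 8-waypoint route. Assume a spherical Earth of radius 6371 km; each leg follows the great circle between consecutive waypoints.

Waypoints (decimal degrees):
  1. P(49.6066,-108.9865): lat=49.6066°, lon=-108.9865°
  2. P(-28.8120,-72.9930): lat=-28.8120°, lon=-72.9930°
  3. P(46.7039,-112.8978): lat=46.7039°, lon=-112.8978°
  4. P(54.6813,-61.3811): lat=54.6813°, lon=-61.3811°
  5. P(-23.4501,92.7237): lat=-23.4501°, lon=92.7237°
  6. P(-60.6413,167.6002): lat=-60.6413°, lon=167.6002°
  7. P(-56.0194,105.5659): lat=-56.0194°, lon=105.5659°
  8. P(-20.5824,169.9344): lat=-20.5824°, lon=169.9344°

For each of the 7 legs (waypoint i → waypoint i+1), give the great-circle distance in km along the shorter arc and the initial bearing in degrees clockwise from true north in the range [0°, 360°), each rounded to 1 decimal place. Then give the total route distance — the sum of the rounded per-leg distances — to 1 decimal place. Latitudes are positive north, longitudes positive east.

Leg 1: dist=9418.3 km, bearing=148.9°
Leg 2: dist=9304.2 km, bearing=333.7°
Leg 3: dist=3647.1 km, bearing=56.7°
Leg 4: dist=15934.8 km, bearing=42.1°
Leg 5: dist=6932.1 km, bearing=147.7°
Leg 6: dist=3519.8 km, bearing=250.2°
Leg 7: dist=6539.5 km, bearing=80.6°
Total: 55295.8 km

Leg 1: φ1=0.8657985, φ2=-0.5028643, Δφ=-1.3686628, Δλ=0.6282051 rad; a=sin²(Δφ/2)+cosφ1·cosφ2·sin²(Δλ/2)=0.4538221001; c=2·atan2(√a, √(1-a))=1.478308727; dist=6371·c=9418.305 ≈ 9418.3 km; running total=9418.3 km
Leg 1 bearing: y=sinΔλ·cosφ2=0.51494040, x=cosφ1·sinφ2-sinφ1·cosφ2·cosΔλ=-0.85223634; θ=atan2(y, x)=148.8587° ≈ 148.9°
Leg 2: φ1=-0.5028643, φ2=0.8151368, Δφ=1.3180011, Δλ=-0.6964701 rad; a=sin²(Δφ/2)+cosφ1·cosφ2·sin²(Δλ/2)=0.4449127540; c=2·atan2(√a, √(1-a))=1.460397718; dist=6371·c=9304.194 ≈ 9304.2 km; running total=18722.5 km
Leg 2 bearing: y=sinΔλ·cosφ2=-0.43993023, x=cosφ1·sinφ2-sinφ1·cosφ2·cosΔλ=0.89124799; θ=atan2(y, x)=-26.2715° <0 so +360° → 333.7285° ≈ 333.7°
Leg 3: φ1=0.8151368, φ2=0.9543687, Δφ=0.1392319, Δλ=0.8991360 rad; a=sin²(Δφ/2)+cosφ1·cosφ2·sin²(Δλ/2)=0.0797125861; c=2·atan2(√a, √(1-a))=0.572452812; dist=6371·c=3647.097 ≈ 3647.1 km; running total=22369.6 km
Leg 3 bearing: y=sinΔλ·cosφ2=0.45254941, x=cosφ1·sinφ2-sinφ1·cosφ2·cosΔλ=0.29771294; θ=atan2(y, x)=56.6608° ≈ 56.7°
Leg 4: φ1=0.9543687, φ2=-0.4092815, Δφ=-1.3636502, Δλ=2.6896362 rad; a=sin²(Δφ/2)+cosφ1·cosφ2·sin²(Δλ/2)=0.9009147059; c=2·atan2(√a, √(1-a))=2.501146792; dist=6371·c=15934.806 ≈ 15934.8 km; running total=38304.4 km
Leg 4 bearing: y=sinΔλ·cosφ2=0.40065588, x=cosφ1·sinφ2-sinφ1·cosφ2·cosΔλ=0.44333335; θ=atan2(y, x)=42.1052° ≈ 42.1°
Leg 5: φ1=-0.4092815, φ2=-1.0583903, Δφ=-0.6491089, Δλ=1.3068415 rad; a=sin²(Δφ/2)+cosφ1·cosφ2·sin²(Δλ/2)=0.2679055587; c=2·atan2(√a, √(1-a))=1.088077691; dist=6371·c=6932.143 ≈ 6932.1 km; running total=45236.5 km
Leg 5 bearing: y=sinΔλ·cosφ2=0.47329528, x=cosφ1·sinφ2-sinφ1·cosφ2·cosΔλ=-0.74867901; θ=atan2(y, x)=147.7000° ≈ 147.7°
Leg 6: φ1=-1.0583903, φ2=-0.9777230, Δφ=0.0806674, Δλ=-1.0827028 rad; a=sin²(Δφ/2)+cosφ1·cosφ2·sin²(Δλ/2)=0.0743863272; c=2·atan2(√a, √(1-a))=0.552476745; dist=6371·c=3519.829 ≈ 3519.8 km; running total=48756.3 km
Leg 6 bearing: y=sinΔλ·cosφ2=-0.49364714, x=cosφ1·sinφ2-sinφ1·cosφ2·cosΔλ=-0.17811374; θ=atan2(y, x)=-109.8400° <0 so +360° → 250.1600° ≈ 250.2°
Leg 7: φ1=-0.9777230, φ2=-0.3592306, Δφ=0.6184923, Δλ=1.1234423 rad; a=sin²(Δφ/2)+cosφ1·cosφ2·sin²(Δλ/2)=0.2410699660; c=2·atan2(√a, √(1-a))=1.026448758; dist=6371·c=6539.505 ≈ 6539.5 km; running total=55295.8 km
Leg 7 bearing: y=sinΔλ·cosφ2=0.84404385, x=cosφ1·sinφ2-sinφ1·cosφ2·cosΔλ=0.13932312; θ=atan2(y, x)=80.6269° ≈ 80.6°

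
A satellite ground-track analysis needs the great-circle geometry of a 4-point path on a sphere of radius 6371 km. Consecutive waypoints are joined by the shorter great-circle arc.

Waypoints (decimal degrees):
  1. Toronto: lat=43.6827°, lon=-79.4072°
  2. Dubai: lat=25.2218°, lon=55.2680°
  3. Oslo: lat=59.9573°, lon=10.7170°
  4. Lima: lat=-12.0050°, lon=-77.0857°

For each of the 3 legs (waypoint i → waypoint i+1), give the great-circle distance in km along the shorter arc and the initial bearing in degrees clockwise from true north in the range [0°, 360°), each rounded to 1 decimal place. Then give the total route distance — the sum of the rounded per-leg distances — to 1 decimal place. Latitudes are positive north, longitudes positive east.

Leg 1: dist=11067.9 km, bearing=40.7°
Leg 2: dist=5141.7 km, bearing=330.9°
Leg 3: dist=11039.6 km, bearing=262.0°
Total: 27249.2 km

Leg 1: φ1=0.7624069, φ2=0.4402035, Δφ=-0.3222035, Δλ=2.3505257 rad; a=sin²(Δφ/2)+cosφ1·cosφ2·sin²(Δλ/2)=0.5828368017; c=2·atan2(√a, √(1-a))=1.737237342; dist=6371·c=11067.939 ≈ 11067.9 km; running total=11067.9 km
Leg 1 bearing: y=sinΔλ·cosφ2=0.64331077, x=cosφ1·sinφ2-sinφ1·cosφ2·cosΔλ=0.74746472; θ=atan2(y, x)=40.7172° ≈ 40.7°
Leg 2: φ1=0.4402035, φ2=1.0464523, Δφ=0.6062488, Δλ=-0.7775616 rad; a=sin²(Δφ/2)+cosφ1·cosφ2·sin²(Δλ/2)=0.1541825335; c=2·atan2(√a, √(1-a))=0.807046045; dist=6371·c=5141.690 ≈ 5141.7 km; running total=16209.6 km
Leg 2 bearing: y=sinΔλ·cosφ2=-0.35122462, x=cosφ1·sinφ2-sinφ1·cosφ2·cosΔλ=0.63109618; θ=atan2(y, x)=-29.0973° <0 so +360° → 330.9027° ≈ 330.9°
Leg 3: φ1=1.0464523, φ2=-0.2095268, Δφ=-1.2559791, Δλ=-1.5324462 rad; a=sin²(Δφ/2)+cosφ1·cosφ2·sin²(Δλ/2)=0.5806389403; c=2·atan2(√a, √(1-a))=1.732781674; dist=6371·c=11039.552 ≈ 11039.6 km; running total=27249.2 km
Leg 3 bearing: y=sinΔλ·cosφ2=-0.97741026, x=cosφ1·sinφ2-sinφ1·cosφ2·cosΔλ=-0.13659660; θ=atan2(y, x)=-97.9558° <0 so +360° → 262.0442° ≈ 262.0°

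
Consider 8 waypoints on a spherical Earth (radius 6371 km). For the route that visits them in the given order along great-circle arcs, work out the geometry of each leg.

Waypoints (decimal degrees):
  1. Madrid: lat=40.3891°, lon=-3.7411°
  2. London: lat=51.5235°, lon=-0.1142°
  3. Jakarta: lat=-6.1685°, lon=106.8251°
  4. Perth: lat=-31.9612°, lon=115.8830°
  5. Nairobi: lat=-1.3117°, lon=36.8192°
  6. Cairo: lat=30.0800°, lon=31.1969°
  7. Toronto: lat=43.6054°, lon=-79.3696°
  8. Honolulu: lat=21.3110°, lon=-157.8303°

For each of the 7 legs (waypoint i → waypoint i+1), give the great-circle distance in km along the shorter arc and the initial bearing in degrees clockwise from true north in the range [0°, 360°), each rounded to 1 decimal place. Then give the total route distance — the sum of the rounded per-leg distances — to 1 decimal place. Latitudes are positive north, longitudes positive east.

Leg 1: dist=1269.0 km, bearing=11.5°
Leg 2: dist=11712.0 km, bearing=80.5°
Leg 3: dist=3018.4 km, bearing=163.0°
Leg 4: dist=8899.6 km, bearing=274.7°
Leg 5: dist=3541.2 km, bearing=350.8°
Leg 6: dist=9205.5 km, bearing=316.9°
Leg 7: dist=7485.5 km, bearing=278.4°
Total: 45131.2 km

Leg 1: φ1=0.7049228, φ2=0.8992547, Δφ=0.1943319, Δλ=0.0633013 rad; a=sin²(Δφ/2)+cosφ1·cosφ2·sin²(Δλ/2)=0.0098861298; c=2·atan2(√a, √(1-a))=0.199187160; dist=6371·c=1269.021 ≈ 1269.0 km; running total=1269.0 km
Leg 1 bearing: y=sinΔλ·cosφ2=0.03935939, x=cosφ1·sinφ2-sinφ1·cosφ2·cosΔλ=0.19391858; θ=atan2(y, x)=11.4734° ≈ 11.5°
Leg 2: φ1=0.8992547, φ2=-0.1076606, Δφ=-1.0069154, Δλ=1.8664429 rad; a=sin²(Δφ/2)+cosφ1·cosφ2·sin²(Δλ/2)=0.6321763022; c=2·atan2(√a, √(1-a))=1.838328912; dist=6371·c=11711.993 ≈ 11712.0 km; running total=12981.0 km
Leg 2 bearing: y=sinΔλ·cosφ2=0.95107535, x=cosφ1·sinφ2-sinφ1·cosφ2·cosΔλ=0.15991680; θ=atan2(y, x)=80.4554° ≈ 80.5°
Leg 3: φ1=-0.1076606, φ2=-0.5578282, Δφ=-0.4501675, Δλ=0.1580902 rad; a=sin²(Δφ/2)+cosφ1·cosφ2·sin²(Δλ/2)=0.0550721854; c=2·atan2(√a, √(1-a))=0.473767690; dist=6371·c=3018.374 ≈ 3018.4 km; running total=15999.4 km
Leg 3 bearing: y=sinΔλ·cosφ2=0.13356679, x=cosφ1·sinφ2-sinφ1·cosφ2·cosΔλ=-0.43625322; θ=atan2(y, x)=162.9771° ≈ 163.0°
Leg 4: φ1=-0.5578282, φ2=-0.0228935, Δφ=0.5349347, Δλ=-1.3799236 rad; a=sin²(Δφ/2)+cosφ1·cosφ2·sin²(Δλ/2)=0.4134842542; c=2·atan2(√a, √(1-a))=1.396889567; dist=6371·c=8899.583 ≈ 8899.6 km; running total=24899.0 km
Leg 4 bearing: y=sinΔλ·cosφ2=-0.98158176, x=cosφ1·sinφ2-sinφ1·cosφ2·cosΔλ=0.08097749; θ=atan2(y, x)=-85.2840° <0 so +360° → 274.7160° ≈ 274.7°
Leg 5: φ1=-0.0228935, φ2=0.5249950, Δφ=0.5478885, Δλ=-0.0981276 rad; a=sin²(Δφ/2)+cosφ1·cosφ2·sin²(Δλ/2)=0.0752677168; c=2·atan2(√a, √(1-a))=0.555826623; dist=6371·c=3541.171 ≈ 3541.2 km; running total=28440.2 km
Leg 5 bearing: y=sinΔλ·cosφ2=-0.08477624, x=cosφ1·sinφ2-sinφ1·cosφ2·cosΔλ=0.52079069; θ=atan2(y, x)=-9.2457° <0 so +360° → 350.7543° ≈ 350.8°
Leg 6: φ1=0.5249950, φ2=0.7610578, Δφ=0.2360628, Δλ=-1.9297495 rad; a=sin²(Δφ/2)+cosφ1·cosφ2·sin²(Δλ/2)=0.4372197692; c=2·atan2(√a, √(1-a))=1.444903583; dist=6371·c=9205.481 ≈ 9205.5 km; running total=37645.7 km
Leg 6 bearing: y=sinΔλ·cosφ2=-0.67795598, x=cosφ1·sinφ2-sinφ1·cosφ2·cosΔλ=0.72429984; θ=atan2(y, x)=-43.1071° <0 so +360° → 316.8929° ≈ 316.9°
Leg 7: φ1=0.7610578, φ2=0.3719471, Δφ=-0.3891107, Δλ=-1.3693975 rad; a=sin²(Δφ/2)+cosφ1·cosφ2·sin²(Δλ/2)=0.3072004971; c=2·atan2(√a, √(1-a))=1.174939381; dist=6371·c=7485.539 ≈ 7485.5 km; running total=45131.2 km
Leg 7 bearing: y=sinΔλ·cosφ2=-0.91279128, x=cosφ1·sinφ2-sinφ1·cosφ2·cosΔλ=0.13463091; θ=atan2(y, x)=-81.6097° <0 so +360° → 278.3903° ≈ 278.4°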